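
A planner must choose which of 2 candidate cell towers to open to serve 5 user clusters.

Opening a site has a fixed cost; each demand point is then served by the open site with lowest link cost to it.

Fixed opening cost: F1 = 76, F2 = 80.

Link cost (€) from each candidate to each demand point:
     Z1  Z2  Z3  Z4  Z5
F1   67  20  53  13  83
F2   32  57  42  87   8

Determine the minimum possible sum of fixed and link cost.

271

Open {F1, F2}: assign each demand point to its cheapest open site.
  Z1→F2 32, Z2→F1 20, Z3→F2 42, Z4→F1 13, Z5→F2 8
  link cost 115, fixed 156 → total 271.
Compare {F2}: link cost 226 + fixed 80 = 306.
Compare {F1}: link cost 236 + fixed 76 = 312.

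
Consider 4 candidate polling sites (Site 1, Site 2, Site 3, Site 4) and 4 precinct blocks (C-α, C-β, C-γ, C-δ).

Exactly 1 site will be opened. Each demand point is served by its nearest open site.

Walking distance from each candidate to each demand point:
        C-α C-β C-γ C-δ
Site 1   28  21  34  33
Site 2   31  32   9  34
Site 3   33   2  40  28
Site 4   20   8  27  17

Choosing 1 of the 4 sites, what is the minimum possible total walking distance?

Open {Site 4}.
  C-α→Site 4 20, C-β→Site 4 8, C-γ→Site 4 27, C-δ→Site 4 17  ⇒ total 72.
Compare {Site 3}: total 103.
Compare {Site 2}: total 106.
No size-1 selection does better; minimum is 72.

72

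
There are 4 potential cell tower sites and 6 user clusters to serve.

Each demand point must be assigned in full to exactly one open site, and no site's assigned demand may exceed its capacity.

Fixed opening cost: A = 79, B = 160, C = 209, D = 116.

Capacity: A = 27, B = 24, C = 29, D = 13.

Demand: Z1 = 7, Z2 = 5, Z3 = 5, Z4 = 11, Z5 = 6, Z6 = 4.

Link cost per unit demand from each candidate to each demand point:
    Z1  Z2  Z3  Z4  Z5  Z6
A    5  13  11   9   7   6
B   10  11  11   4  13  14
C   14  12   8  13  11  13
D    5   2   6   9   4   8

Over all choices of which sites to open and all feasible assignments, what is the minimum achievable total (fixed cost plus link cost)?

Open {A, D}; cheapest assignment that respects the capacities:
  A (cap 27, load 27): Z1, Z3, Z4, Z6 — cost 7×5 + 5×11 + 11×9 + 4×6 = 213
  D (cap 13, load 11): Z2, Z5 — cost 5×2 + 6×4 = 34
  Shipping 247, fixed 195 → total 442.
  Any other capacity-feasible assignment to {A, D} ships for at least 247.
Compare {A, B}: its best feasible assignment gives total 494.
Compare {A, B, D}: its best feasible assignment gives total 540.
Every other set of open sites that can feasibly serve all demand totals ≥ 494 even under its best assignment. Minimum: 442.

442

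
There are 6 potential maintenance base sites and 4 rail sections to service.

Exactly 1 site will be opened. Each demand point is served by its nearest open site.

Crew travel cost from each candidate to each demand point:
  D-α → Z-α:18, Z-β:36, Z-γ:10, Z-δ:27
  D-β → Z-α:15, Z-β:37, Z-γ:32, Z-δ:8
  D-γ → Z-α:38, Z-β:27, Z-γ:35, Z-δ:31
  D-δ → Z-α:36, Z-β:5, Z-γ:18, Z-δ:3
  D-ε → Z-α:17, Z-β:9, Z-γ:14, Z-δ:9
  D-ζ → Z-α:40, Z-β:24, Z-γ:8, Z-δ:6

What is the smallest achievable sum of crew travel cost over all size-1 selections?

49

Open {D-ε}.
  Z-α→D-ε 17, Z-β→D-ε 9, Z-γ→D-ε 14, Z-δ→D-ε 9  ⇒ total 49.
Compare {D-δ}: total 62.
Compare {D-ζ}: total 78.
No size-1 selection does better; minimum is 49.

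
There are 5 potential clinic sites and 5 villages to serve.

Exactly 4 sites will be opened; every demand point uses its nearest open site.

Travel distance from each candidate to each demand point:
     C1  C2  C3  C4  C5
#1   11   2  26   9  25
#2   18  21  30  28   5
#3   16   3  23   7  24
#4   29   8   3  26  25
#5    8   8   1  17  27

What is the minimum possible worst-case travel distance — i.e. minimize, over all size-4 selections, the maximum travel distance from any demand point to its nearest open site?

8

Open {#1, #2, #3, #5}.
  Farthest demand point is C1 at travel distance 8 (to #5); all others are ≤ 8.
With {#2, #3, #4, #5} the worst case is 8.
With {#1, #2, #4, #5} the worst case is 9.
No size-4 selection achieves below 8.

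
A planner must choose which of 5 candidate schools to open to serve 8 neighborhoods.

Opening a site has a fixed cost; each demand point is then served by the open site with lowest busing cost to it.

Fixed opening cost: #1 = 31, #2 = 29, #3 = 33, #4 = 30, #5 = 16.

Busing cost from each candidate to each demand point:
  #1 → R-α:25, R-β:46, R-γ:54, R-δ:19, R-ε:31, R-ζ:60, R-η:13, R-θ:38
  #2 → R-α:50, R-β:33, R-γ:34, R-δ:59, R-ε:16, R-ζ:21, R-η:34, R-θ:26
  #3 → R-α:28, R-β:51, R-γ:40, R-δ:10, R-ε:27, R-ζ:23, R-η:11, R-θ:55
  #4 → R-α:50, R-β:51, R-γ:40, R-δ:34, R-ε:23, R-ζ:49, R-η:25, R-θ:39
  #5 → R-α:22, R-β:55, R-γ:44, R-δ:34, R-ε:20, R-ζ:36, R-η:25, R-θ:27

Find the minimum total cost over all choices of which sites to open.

Open {#2, #3}: assign each demand point to its cheapest open site.
  R-α→#3 28, R-β→#2 33, R-γ→#2 34, R-δ→#3 10, R-ε→#2 16, R-ζ→#2 21, R-η→#3 11, R-θ→#2 26
  busing cost 179, fixed 62 → total 241.
Compare {#1, #2}: busing cost 187 + fixed 60 = 247.
Compare {#2, #3, #5}: busing cost 173 + fixed 78 = 251.
Compare {#3, #5}: busing cost 204 + fixed 49 = 253.
All other subsets cost ≥ 247. Minimum total cost: 241.

241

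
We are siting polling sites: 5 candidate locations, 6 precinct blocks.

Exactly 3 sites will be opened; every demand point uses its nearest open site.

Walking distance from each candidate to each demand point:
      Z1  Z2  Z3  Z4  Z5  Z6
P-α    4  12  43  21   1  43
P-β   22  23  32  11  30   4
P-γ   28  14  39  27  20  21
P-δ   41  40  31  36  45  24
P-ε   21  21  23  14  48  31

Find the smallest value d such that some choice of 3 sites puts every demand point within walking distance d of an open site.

Open {P-α, P-β, P-ε}.
  Farthest demand point is Z3 at walking distance 23 (to P-ε); all others are ≤ 23.
With {P-α, P-γ, P-ε} the worst case is 23.
With {P-β, P-γ, P-ε} the worst case is 23.
No size-3 selection achieves below 23.

23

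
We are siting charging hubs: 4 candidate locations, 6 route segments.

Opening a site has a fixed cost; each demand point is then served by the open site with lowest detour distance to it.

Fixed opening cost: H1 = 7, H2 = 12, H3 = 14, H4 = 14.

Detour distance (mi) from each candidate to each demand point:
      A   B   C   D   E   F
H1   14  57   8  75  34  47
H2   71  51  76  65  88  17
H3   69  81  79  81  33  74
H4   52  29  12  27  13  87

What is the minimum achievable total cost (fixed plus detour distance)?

141

Open {H1, H2, H4}: assign each demand point to its cheapest open site.
  A→H1 14, B→H4 29, C→H1 8, D→H4 27, E→H4 13, F→H2 17
  detour distance 108, fixed 33 → total 141.
Compare {H1, H2, H3, H4}: detour distance 108 + fixed 47 = 155.
Compare {H1, H4}: detour distance 138 + fixed 21 = 159.
Compare {H1, H3, H4}: detour distance 138 + fixed 35 = 173.
All other subsets cost ≥ 155. Minimum total cost: 141.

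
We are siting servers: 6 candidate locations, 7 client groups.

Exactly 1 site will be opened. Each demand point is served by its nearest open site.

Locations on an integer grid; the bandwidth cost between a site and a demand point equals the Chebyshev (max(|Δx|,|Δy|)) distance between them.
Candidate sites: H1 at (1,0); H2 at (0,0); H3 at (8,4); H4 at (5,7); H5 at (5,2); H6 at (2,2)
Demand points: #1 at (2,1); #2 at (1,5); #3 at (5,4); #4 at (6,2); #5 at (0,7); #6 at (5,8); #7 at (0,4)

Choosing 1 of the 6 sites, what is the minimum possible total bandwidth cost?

24

Open {H6}.
  #1→H6 1, #2→H6 3, #3→H6 3, #4→H6 4, #5→H6 5, #6→H6 6, #7→H6 2  ⇒ total 24.
Compare {H5}: total 26.
Compare {H4}: total 29.
No size-1 selection does better; minimum is 24.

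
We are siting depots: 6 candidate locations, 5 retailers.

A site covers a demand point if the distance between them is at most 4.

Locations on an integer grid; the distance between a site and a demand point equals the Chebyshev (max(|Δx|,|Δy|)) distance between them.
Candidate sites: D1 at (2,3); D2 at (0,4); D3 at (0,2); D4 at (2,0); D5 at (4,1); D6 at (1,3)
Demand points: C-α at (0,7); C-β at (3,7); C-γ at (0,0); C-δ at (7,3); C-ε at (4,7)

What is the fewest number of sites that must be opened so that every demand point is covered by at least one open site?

Coverage sets (demand points within 4 of each site):
  D1: {C-α, C-β, C-γ, C-ε}
  D2: {C-α, C-β, C-γ, C-ε}
  D3: {C-γ}
  D4: {C-γ}
  D5: {C-γ, C-δ}
  D6: {C-α, C-β, C-γ, C-ε}
No single site covers all 5 demand points.
But {D1, D5} covers everything, so the minimum is 2.

2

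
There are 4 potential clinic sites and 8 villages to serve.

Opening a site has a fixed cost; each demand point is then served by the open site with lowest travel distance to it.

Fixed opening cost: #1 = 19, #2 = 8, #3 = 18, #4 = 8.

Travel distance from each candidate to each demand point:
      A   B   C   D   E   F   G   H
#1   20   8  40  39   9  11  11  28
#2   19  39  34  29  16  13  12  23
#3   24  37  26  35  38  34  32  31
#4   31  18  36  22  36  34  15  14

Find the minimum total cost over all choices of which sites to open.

Open {#1, #4}: assign each demand point to its cheapest open site.
  A→#1 20, B→#1 8, C→#4 36, D→#4 22, E→#1 9, F→#1 11, G→#1 11, H→#4 14
  travel distance 131, fixed 27 → total 158.
Compare {#1, #2, #4}: travel distance 128 + fixed 35 = 163.
Compare {#2, #4}: travel distance 148 + fixed 16 = 164.
Compare {#1, #3, #4}: travel distance 121 + fixed 45 = 166.
All other subsets cost ≥ 163. Minimum total cost: 158.

158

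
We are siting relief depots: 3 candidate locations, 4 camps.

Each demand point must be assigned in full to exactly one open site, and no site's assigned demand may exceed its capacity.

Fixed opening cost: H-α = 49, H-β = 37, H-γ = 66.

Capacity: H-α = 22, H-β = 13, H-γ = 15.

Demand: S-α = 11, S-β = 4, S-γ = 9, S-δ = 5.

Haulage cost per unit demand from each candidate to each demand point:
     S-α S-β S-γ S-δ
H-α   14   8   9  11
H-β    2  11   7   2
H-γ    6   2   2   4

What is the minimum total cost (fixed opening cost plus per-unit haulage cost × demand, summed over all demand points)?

244

Open {H-α, H-β, H-γ}; cheapest assignment that respects the capacities:
  H-α (cap 22, load 4): S-β — cost 4×8 = 32
  H-β (cap 13, load 11): S-α — cost 11×2 = 22
  H-γ (cap 15, load 14): S-γ, S-δ — cost 9×2 + 5×4 = 38
  Shipping 92, fixed 152 → total 244.
  Any other capacity-feasible assignment to {H-α, H-β, H-γ} ships for at least 92.
Compare {H-α, H-β}: its best feasible assignment gives total 276.
Compare {H-α, H-γ}: its best feasible assignment gives total 325.
Every other set of open sites that can feasibly serve all demand totals ≥ 276 even under its best assignment. Minimum: 244.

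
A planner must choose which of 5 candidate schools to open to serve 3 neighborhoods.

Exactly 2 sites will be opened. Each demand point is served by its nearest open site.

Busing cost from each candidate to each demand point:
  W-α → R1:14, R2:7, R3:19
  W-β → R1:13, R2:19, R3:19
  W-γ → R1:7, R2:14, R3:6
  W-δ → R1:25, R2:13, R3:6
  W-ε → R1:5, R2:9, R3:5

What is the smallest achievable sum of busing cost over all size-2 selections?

17

Open {W-α, W-ε}.
  R1→W-ε 5, R2→W-α 7, R3→W-ε 5  ⇒ total 17.
Compare {W-β, W-ε}: total 19.
Compare {W-γ, W-ε}: total 19.
No size-2 selection does better; minimum is 17.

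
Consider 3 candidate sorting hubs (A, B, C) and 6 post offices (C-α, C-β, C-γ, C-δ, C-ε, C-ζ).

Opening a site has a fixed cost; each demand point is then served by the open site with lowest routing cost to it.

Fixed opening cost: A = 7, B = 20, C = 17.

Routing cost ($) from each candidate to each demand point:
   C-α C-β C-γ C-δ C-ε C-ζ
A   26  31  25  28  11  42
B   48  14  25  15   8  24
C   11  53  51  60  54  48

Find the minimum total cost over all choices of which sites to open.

Open {B, C}: assign each demand point to its cheapest open site.
  C-α→C 11, C-β→B 14, C-γ→B 25, C-δ→B 15, C-ε→B 8, C-ζ→B 24
  routing cost 97, fixed 37 → total 134.
Compare {A, B}: routing cost 112 + fixed 27 = 139.
Compare {A, B, C}: routing cost 97 + fixed 44 = 141.
Compare {B}: routing cost 134 + fixed 20 = 154.
All other subsets cost ≥ 139. Minimum total cost: 134.

134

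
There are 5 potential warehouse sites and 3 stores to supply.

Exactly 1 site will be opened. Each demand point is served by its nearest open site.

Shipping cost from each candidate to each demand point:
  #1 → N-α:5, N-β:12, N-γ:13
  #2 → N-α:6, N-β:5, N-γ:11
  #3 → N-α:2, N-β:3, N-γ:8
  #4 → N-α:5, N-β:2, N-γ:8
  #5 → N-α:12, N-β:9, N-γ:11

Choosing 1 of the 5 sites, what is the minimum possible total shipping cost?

13

Open {#3}.
  N-α→#3 2, N-β→#3 3, N-γ→#3 8  ⇒ total 13.
Compare {#4}: total 15.
Compare {#2}: total 22.
No size-1 selection does better; minimum is 13.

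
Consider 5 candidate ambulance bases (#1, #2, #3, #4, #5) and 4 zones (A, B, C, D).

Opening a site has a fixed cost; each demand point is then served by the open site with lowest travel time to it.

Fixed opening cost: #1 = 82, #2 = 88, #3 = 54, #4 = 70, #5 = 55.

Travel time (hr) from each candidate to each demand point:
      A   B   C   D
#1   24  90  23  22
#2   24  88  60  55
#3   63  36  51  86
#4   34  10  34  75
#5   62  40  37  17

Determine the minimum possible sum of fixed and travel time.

Open {#5}: assign each demand point to its cheapest open site.
  A→#5 62, B→#5 40, C→#5 37, D→#5 17
  travel time 156, fixed 55 → total 211.
Compare {#4, #5}: travel time 95 + fixed 125 = 220.
Compare {#4}: travel time 153 + fixed 70 = 223.
Compare {#1, #4}: travel time 79 + fixed 152 = 231.
All other subsets cost ≥ 220. Minimum total cost: 211.

211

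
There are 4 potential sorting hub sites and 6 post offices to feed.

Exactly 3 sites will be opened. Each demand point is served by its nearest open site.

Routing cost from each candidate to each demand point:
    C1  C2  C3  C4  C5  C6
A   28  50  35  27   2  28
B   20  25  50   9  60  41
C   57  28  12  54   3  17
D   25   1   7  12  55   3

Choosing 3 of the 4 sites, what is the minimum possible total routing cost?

42

Open {A, B, D}.
  C1→B 20, C2→D 1, C3→D 7, C4→B 9, C5→A 2, C6→D 3  ⇒ total 42.
Compare {B, C, D}: total 43.
Compare {A, C, D}: total 50.
No size-3 selection does better; minimum is 42.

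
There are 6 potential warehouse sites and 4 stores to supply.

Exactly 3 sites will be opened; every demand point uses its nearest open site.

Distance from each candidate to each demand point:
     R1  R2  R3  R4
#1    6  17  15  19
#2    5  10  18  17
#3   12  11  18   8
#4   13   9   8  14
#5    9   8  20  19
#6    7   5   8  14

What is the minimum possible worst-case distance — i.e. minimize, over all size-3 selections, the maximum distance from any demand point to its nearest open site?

Open {#1, #3, #6}.
  Farthest demand point is R3 at distance 8 (to #6); all others are ≤ 8.
With {#2, #3, #6} the worst case is 8.
With {#3, #4, #6} the worst case is 8.
No size-3 selection achieves below 8.

8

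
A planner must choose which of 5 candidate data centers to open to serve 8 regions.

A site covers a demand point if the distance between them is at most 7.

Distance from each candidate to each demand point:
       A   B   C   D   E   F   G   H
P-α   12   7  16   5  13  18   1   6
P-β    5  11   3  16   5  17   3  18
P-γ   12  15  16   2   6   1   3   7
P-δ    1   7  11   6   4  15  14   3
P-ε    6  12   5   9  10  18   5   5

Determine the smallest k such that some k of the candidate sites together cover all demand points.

3

Coverage sets (demand points within 7 of each site):
  P-α: {B, D, G, H}
  P-β: {A, C, E, G}
  P-γ: {D, E, F, G, H}
  P-δ: {A, B, D, E, H}
  P-ε: {A, C, G, H}
No 2 sites suffice: every size-2 union leaves at least one demand point uncovered.
But {P-α, P-β, P-γ} covers everything, so the minimum is 3.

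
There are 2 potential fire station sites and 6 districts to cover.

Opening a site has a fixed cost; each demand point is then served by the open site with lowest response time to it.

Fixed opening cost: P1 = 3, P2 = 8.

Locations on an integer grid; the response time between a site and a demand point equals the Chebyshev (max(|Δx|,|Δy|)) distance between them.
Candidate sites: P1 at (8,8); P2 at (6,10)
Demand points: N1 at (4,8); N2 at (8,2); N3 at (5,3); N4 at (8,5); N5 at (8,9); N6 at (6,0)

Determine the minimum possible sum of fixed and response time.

Open {P1}: assign each demand point to its cheapest open site.
  N1→P1 4, N2→P1 6, N3→P1 5, N4→P1 3, N5→P1 1, N6→P1 8
  response time 27, fixed 3 → total 30.
Compare {P1, P2}: response time 25 + fixed 11 = 36.
Compare {P2}: response time 34 + fixed 8 = 42.

30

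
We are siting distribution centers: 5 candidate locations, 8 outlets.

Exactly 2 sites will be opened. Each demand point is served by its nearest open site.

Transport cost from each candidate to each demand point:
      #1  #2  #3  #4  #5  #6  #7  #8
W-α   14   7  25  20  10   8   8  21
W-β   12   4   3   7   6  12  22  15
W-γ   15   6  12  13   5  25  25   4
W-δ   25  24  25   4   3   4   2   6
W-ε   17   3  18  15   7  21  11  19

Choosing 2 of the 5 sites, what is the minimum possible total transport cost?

38

Open {W-β, W-δ}.
  #1→W-β 12, #2→W-β 4, #3→W-β 3, #4→W-δ 4, #5→W-δ 3, #6→W-δ 4, #7→W-δ 2, #8→W-δ 6  ⇒ total 38.
Compare {W-γ, W-δ}: total 50.
Compare {W-δ, W-ε}: total 57.
No size-2 selection does better; minimum is 38.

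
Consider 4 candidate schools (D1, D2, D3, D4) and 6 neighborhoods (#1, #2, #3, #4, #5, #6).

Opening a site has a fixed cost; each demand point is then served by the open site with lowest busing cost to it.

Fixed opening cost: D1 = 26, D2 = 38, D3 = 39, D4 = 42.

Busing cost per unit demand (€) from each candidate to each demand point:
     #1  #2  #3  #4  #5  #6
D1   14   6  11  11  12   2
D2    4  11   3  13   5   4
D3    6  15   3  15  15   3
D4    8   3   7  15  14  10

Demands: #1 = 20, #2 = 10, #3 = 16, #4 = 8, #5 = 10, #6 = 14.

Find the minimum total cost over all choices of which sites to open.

Open {D1, D2}: assign each demand point to its cheapest open site.
  #1→D2 20×4=80, #2→D1 10×6=60, #3→D2 16×3=48, #4→D1 8×11=88, #5→D2 10×5=50, #6→D1 14×2=28
  busing cost 354, fixed 64 → total 418.
Compare {D1, D2, D4}: busing cost 324 + fixed 106 = 430.
Compare {D2, D4}: busing cost 368 + fixed 80 = 448.
Compare {D1, D2, D3}: busing cost 354 + fixed 103 = 457.
All other subsets cost ≥ 430. Minimum total cost: 418.

418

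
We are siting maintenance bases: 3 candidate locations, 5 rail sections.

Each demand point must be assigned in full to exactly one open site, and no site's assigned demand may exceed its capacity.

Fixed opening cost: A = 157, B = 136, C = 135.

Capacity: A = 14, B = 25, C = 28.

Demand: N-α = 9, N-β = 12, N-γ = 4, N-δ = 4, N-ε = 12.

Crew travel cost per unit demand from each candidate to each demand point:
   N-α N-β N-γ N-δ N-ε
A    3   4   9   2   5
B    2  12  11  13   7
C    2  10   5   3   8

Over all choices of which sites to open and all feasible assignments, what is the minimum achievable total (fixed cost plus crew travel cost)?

525

Open {B, C}; cheapest assignment that respects the capacities:
  B (cap 25, load 21): N-α, N-ε — cost 9×2 + 12×7 = 102
  C (cap 28, load 20): N-β, N-γ, N-δ — cost 12×10 + 4×5 + 4×3 = 152
  Shipping 254, fixed 271 → total 525.
  Any other capacity-feasible assignment to {B, C} ships for at least 254.
Compare {A, C}: its best feasible assignment gives total 563.
Compare {A, B, C}: its best feasible assignment gives total 610.
Every other set of open sites that can feasibly serve all demand totals ≥ 563 even under its best assignment. Minimum: 525.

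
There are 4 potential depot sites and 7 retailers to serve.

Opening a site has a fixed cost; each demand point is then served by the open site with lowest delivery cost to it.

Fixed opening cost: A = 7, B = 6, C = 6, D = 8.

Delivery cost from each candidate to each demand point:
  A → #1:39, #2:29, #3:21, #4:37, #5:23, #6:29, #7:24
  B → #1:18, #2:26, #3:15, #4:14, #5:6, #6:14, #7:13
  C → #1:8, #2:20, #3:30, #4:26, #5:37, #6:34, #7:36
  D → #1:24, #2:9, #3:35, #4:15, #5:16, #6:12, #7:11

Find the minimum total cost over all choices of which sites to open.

Open {B, C, D}: assign each demand point to its cheapest open site.
  #1→C 8, #2→D 9, #3→B 15, #4→B 14, #5→B 6, #6→D 12, #7→D 11
  delivery cost 75, fixed 20 → total 95.
Compare {B, D}: delivery cost 85 + fixed 14 = 99.
Compare {B, C}: delivery cost 90 + fixed 12 = 102.
Compare {A, B, C, D}: delivery cost 75 + fixed 27 = 102.
All other subsets cost ≥ 99. Minimum total cost: 95.

95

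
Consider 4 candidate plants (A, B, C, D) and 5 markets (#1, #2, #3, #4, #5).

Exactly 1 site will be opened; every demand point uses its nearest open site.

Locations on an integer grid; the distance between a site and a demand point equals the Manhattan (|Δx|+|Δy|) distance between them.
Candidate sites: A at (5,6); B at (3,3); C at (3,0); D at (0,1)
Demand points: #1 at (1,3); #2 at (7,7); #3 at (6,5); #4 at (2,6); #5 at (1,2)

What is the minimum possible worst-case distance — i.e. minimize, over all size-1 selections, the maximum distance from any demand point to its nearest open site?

Open {A}.
  Farthest demand point is #5 at distance 8 (to A); all others are ≤ 8.
With {B} the worst case is 8.
With {C} the worst case is 11.
No size-1 selection achieves below 8.

8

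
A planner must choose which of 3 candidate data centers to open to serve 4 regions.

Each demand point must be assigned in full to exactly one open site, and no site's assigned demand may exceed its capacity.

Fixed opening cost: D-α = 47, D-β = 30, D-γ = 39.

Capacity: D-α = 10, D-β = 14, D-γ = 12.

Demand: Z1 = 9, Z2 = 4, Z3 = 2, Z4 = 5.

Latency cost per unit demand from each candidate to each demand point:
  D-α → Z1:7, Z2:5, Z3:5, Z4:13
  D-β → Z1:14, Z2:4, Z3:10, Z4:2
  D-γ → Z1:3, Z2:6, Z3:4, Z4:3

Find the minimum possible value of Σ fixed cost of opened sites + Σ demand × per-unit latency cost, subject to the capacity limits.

130

Open {D-β, D-γ}; cheapest assignment that respects the capacities:
  D-β (cap 14, load 9): Z2, Z4 — cost 4×4 + 5×2 = 26
  D-γ (cap 12, load 11): Z1, Z3 — cost 9×3 + 2×4 = 35
  Shipping 61, fixed 69 → total 130.
  Any other capacity-feasible assignment to {D-β, D-γ} ships for at least 61.
Compare {D-α, D-β, D-γ}: its best feasible assignment gives total 177.
Compare {D-α, D-β}: its best feasible assignment gives total 186.
Every other set of open sites that can feasibly serve all demand totals ≥ 177 even under its best assignment. Minimum: 130.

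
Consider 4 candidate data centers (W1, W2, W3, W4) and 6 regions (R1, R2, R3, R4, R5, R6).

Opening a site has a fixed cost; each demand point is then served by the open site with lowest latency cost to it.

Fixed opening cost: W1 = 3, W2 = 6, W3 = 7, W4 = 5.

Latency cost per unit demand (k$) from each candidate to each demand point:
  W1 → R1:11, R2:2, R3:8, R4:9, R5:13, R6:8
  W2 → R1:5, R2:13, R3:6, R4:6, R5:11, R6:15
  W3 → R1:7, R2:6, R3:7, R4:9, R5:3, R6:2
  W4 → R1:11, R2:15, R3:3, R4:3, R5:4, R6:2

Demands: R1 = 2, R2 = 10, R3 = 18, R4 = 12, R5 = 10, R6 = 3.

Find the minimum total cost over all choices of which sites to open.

Open {W1, W3, W4}: assign each demand point to its cheapest open site.
  R1→W3 2×7=14, R2→W1 10×2=20, R3→W4 18×3=54, R4→W4 12×3=36, R5→W3 10×3=30, R6→W3 3×2=6
  latency cost 160, fixed 15 → total 175.
Compare {W1, W2, W3, W4}: latency cost 156 + fixed 21 = 177.
Compare {W1, W2, W4}: latency cost 166 + fixed 14 = 180.
Compare {W1, W4}: latency cost 178 + fixed 8 = 186.
All other subsets cost ≥ 177. Minimum total cost: 175.

175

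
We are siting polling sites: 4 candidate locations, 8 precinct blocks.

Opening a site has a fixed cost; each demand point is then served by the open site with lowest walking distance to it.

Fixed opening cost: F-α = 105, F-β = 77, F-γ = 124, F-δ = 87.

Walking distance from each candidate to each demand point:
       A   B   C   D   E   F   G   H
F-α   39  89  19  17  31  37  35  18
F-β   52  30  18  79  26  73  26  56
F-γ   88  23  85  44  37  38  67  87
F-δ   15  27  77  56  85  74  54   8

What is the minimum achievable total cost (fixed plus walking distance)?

381

Open {F-α, F-δ}: assign each demand point to its cheapest open site.
  A→F-δ 15, B→F-δ 27, C→F-α 19, D→F-α 17, E→F-α 31, F→F-α 37, G→F-α 35, H→F-δ 8
  walking distance 189, fixed 192 → total 381.
Compare {F-α}: walking distance 285 + fixed 105 = 390.
Compare {F-α, F-β}: walking distance 211 + fixed 182 = 393.
Compare {F-β, F-δ}: walking distance 249 + fixed 164 = 413.
All other subsets cost ≥ 390. Minimum total cost: 381.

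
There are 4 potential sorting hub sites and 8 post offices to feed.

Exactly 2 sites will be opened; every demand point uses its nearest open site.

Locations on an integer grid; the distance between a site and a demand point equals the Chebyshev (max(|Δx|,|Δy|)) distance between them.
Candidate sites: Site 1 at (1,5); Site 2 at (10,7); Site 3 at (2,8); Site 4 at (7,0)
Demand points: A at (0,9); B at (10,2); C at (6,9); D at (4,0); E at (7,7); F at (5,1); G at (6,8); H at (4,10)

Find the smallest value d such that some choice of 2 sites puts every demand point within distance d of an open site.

5

Open {Site 1, Site 2}.
  Farthest demand point is B at distance 5 (to Site 2); all others are ≤ 5.
With {Site 3, Site 4} the worst case is 5.
With {Site 1, Site 4} the worst case is 6.
No size-2 selection achieves below 5.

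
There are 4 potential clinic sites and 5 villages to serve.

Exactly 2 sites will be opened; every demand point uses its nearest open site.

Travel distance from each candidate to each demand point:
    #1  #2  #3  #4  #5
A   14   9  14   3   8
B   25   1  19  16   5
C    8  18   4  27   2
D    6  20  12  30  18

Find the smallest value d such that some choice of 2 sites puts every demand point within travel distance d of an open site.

Open {A, C}.
  Farthest demand point is #2 at travel distance 9 (to A); all others are ≤ 9.
With {A, D} the worst case is 12.
With {A, B} the worst case is 14.
No size-2 selection achieves below 9.

9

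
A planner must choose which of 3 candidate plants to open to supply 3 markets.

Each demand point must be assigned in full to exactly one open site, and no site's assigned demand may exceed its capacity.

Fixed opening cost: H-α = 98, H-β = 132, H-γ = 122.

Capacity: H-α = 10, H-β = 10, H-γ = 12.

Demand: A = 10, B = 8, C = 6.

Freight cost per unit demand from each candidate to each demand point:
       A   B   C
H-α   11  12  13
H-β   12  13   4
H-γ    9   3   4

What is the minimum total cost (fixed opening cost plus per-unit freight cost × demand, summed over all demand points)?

510

Open {H-α, H-β, H-γ}; cheapest assignment that respects the capacities:
  H-α (cap 10, load 10): A — cost 10×11 = 110
  H-β (cap 10, load 6): C — cost 6×4 = 24
  H-γ (cap 12, load 8): B — cost 8×3 = 24
  Shipping 158, fixed 352 → total 510.
  Any other capacity-feasible assignment to {H-α, H-β, H-γ} ships for at least 158.
Total demand is 24 and no other set of sites has combined capacity ≥ 24, so {H-α, H-β, H-γ} is the only feasible choice of open sites. Minimum: 510.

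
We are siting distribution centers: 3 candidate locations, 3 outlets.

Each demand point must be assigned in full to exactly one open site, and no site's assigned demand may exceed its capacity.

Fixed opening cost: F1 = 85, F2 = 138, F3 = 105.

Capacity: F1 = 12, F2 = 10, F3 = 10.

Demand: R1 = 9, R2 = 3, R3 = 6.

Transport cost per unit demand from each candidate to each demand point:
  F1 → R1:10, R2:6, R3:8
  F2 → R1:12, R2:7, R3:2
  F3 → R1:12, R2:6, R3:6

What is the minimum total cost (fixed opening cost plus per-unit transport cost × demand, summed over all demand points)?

334

Open {F1, F3}; cheapest assignment that respects the capacities:
  F1 (cap 12, load 12): R1, R2 — cost 9×10 + 3×6 = 108
  F3 (cap 10, load 6): R3 — cost 6×6 = 36
  Shipping 144, fixed 190 → total 334.
  Any other capacity-feasible assignment to {F1, F3} ships for at least 144.
Compare {F1, F2}: its best feasible assignment gives total 343.
Compare {F2, F3}: its best feasible assignment gives total 384.
Every other set of open sites that can feasibly serve all demand totals ≥ 343 even under its best assignment. Minimum: 334.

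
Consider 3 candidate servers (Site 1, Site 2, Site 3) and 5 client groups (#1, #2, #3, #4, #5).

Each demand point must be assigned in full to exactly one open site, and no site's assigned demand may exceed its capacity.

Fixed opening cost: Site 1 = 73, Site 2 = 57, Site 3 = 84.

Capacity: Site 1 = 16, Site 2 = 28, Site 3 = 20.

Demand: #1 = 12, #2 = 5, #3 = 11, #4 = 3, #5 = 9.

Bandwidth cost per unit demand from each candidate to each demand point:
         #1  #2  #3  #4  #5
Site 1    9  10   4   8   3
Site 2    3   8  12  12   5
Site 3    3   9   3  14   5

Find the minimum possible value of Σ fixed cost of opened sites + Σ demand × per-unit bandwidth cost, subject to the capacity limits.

319

Open {Site 1, Site 2}; cheapest assignment that respects the capacities:
  Site 1 (cap 16, load 14): #3, #4 — cost 11×4 + 3×8 = 68
  Site 2 (cap 28, load 26): #1, #2, #5 — cost 12×3 + 5×8 + 9×5 = 121
  Shipping 189, fixed 130 → total 319.
  Any other capacity-feasible assignment to {Site 1, Site 2} ships for at least 189.
Compare {Site 2, Site 3}: its best feasible assignment gives total 331.
Compare {Site 1, Site 2, Site 3}: its best feasible assignment gives total 374.
Every other set of open sites that can feasibly serve all demand totals ≥ 331 even under its best assignment. Minimum: 319.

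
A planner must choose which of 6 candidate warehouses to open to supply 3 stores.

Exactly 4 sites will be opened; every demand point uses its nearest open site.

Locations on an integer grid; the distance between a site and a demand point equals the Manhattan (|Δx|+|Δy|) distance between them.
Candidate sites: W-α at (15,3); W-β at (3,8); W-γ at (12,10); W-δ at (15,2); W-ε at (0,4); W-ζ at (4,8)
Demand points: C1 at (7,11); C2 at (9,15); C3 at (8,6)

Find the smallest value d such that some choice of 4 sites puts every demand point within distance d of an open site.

Open {W-α, W-β, W-γ, W-δ}.
  Farthest demand point is C2 at distance 8 (to W-γ); all others are ≤ 8.
With {W-α, W-β, W-γ, W-ε} the worst case is 8.
With {W-α, W-β, W-γ, W-ζ} the worst case is 8.
No size-4 selection achieves below 8.

8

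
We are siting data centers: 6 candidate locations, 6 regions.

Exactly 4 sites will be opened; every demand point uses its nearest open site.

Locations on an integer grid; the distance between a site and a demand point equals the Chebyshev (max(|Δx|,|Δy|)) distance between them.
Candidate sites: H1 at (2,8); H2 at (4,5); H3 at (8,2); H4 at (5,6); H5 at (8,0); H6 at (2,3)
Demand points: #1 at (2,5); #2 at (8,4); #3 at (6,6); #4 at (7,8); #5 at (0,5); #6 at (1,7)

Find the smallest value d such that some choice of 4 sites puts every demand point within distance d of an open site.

2

Open {H1, H3, H4, H6}.
  Farthest demand point is #1 at distance 2 (to H6); all others are ≤ 2.
With {H1, H2, H3, H4} the worst case is 3.
With {H1, H2, H3, H5} the worst case is 3.
No size-4 selection achieves below 2.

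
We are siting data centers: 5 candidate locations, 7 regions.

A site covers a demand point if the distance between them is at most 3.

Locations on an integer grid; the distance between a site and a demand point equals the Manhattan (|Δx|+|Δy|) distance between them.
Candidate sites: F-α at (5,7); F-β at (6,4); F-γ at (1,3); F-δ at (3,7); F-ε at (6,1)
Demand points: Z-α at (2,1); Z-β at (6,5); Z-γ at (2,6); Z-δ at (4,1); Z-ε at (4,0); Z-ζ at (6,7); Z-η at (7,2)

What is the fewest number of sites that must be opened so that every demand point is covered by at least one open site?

4

Coverage sets (demand points within 3 of each site):
  F-α: {Z-β, Z-ζ}
  F-β: {Z-β, Z-ζ, Z-η}
  F-γ: {Z-α}
  F-δ: {Z-γ, Z-ζ}
  F-ε: {Z-δ, Z-ε, Z-η}
No 3 sites suffice: every size-3 union leaves at least one demand point uncovered.
But {F-α, F-γ, F-δ, F-ε} covers everything, so the minimum is 4.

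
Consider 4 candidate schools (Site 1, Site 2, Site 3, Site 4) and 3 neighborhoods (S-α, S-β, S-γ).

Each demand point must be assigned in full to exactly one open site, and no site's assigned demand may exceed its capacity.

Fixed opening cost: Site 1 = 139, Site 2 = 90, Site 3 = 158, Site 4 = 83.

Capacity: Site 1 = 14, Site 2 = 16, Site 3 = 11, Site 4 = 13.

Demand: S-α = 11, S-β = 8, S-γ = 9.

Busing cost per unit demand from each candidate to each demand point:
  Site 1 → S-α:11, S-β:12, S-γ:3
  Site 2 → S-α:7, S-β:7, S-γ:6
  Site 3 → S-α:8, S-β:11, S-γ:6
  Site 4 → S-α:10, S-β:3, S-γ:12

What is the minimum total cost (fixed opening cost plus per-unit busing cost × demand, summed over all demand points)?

440

Open {Site 1, Site 2, Site 4}; cheapest assignment that respects the capacities:
  Site 1 (cap 14, load 9): S-γ — cost 9×3 = 27
  Site 2 (cap 16, load 11): S-α — cost 11×7 = 77
  Site 4 (cap 13, load 8): S-β — cost 8×3 = 24
  Shipping 128, fixed 312 → total 440.
  Any other capacity-feasible assignment to {Site 1, Site 2, Site 4} ships for at least 128.
Compare {Site 2, Site 3, Site 4}: its best feasible assignment gives total 486.
Compare {Site 1, Site 3, Site 4}: its best feasible assignment gives total 519.
Every other set of open sites that can feasibly serve all demand totals ≥ 486 even under its best assignment. Minimum: 440.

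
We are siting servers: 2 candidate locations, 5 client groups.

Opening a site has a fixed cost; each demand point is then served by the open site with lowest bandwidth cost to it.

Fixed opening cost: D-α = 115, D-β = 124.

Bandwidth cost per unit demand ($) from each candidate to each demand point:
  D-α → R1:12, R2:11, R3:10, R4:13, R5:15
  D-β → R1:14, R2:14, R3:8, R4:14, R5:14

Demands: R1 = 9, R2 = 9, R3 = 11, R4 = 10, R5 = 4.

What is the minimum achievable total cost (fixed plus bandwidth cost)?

622

Open {D-α}: assign each demand point to its cheapest open site.
  R1→D-α 9×12=108, R2→D-α 9×11=99, R3→D-α 11×10=110, R4→D-α 10×13=130, R5→D-α 4×15=60
  bandwidth cost 507, fixed 115 → total 622.
Compare {D-β}: bandwidth cost 536 + fixed 124 = 660.
Compare {D-α, D-β}: bandwidth cost 481 + fixed 239 = 720.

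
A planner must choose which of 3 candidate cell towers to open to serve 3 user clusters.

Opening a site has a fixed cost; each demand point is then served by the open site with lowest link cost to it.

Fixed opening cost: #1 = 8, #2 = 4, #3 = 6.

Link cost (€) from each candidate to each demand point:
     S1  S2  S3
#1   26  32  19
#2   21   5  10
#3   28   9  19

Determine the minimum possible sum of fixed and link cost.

40

Open {#2}: assign each demand point to its cheapest open site.
  S1→#2 21, S2→#2 5, S3→#2 10
  link cost 36, fixed 4 → total 40.
Compare {#2, #3}: link cost 36 + fixed 10 = 46.
Compare {#1, #2}: link cost 36 + fixed 12 = 48.
Compare {#1, #2, #3}: link cost 36 + fixed 18 = 54.
All other subsets cost ≥ 46. Minimum total cost: 40.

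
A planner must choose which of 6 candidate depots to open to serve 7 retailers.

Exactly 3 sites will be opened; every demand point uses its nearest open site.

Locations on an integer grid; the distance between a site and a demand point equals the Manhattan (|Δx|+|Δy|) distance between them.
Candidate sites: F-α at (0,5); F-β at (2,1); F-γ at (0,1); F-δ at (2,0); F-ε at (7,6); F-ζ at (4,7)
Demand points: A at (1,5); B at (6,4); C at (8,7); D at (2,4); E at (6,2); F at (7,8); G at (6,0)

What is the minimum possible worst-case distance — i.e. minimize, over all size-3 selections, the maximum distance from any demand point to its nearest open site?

Open {F-α, F-β, F-ε}.
  Farthest demand point is E at distance 5 (to F-β); all others are ≤ 5.
With {F-α, F-β, F-ζ} the worst case is 5.
With {F-α, F-δ, F-ε} the worst case is 5.
No size-3 selection achieves below 5.

5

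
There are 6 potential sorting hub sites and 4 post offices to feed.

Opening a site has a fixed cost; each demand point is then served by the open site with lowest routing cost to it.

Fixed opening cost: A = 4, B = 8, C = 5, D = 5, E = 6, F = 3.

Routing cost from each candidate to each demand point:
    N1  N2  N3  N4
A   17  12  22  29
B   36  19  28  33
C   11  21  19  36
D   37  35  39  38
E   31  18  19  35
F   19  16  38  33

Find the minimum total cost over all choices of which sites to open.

80

Open {A, C}: assign each demand point to its cheapest open site.
  N1→C 11, N2→A 12, N3→C 19, N4→A 29
  routing cost 71, fixed 9 → total 80.
Compare {A, C, F}: routing cost 71 + fixed 12 = 83.
Compare {A}: routing cost 80 + fixed 4 = 84.
Compare {A, C, D}: routing cost 71 + fixed 14 = 85.
All other subsets cost ≥ 83. Minimum total cost: 80.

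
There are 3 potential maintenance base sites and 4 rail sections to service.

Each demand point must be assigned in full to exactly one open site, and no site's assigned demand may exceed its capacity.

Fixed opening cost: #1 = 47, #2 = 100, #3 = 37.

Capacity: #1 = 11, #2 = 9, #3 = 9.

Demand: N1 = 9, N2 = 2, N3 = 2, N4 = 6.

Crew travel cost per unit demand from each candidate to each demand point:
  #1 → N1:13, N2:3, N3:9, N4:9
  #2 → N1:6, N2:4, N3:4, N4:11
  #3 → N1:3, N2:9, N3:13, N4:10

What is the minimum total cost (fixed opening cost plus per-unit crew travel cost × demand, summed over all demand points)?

Open {#1, #3}; cheapest assignment that respects the capacities:
  #1 (cap 11, load 10): N2, N3, N4 — cost 2×3 + 2×9 + 6×9 = 78
  #3 (cap 9, load 9): N1 — cost 9×3 = 27
  Shipping 105, fixed 84 → total 189.
  Any other capacity-feasible assignment to {#1, #3} ships for at least 105.
Compare {#1, #2}: its best feasible assignment gives total 279.
Compare {#1, #2, #3}: its best feasible assignment gives total 279.
Every other set of open sites that can feasibly serve all demand totals ≥ 279 even under its best assignment. Minimum: 189.

189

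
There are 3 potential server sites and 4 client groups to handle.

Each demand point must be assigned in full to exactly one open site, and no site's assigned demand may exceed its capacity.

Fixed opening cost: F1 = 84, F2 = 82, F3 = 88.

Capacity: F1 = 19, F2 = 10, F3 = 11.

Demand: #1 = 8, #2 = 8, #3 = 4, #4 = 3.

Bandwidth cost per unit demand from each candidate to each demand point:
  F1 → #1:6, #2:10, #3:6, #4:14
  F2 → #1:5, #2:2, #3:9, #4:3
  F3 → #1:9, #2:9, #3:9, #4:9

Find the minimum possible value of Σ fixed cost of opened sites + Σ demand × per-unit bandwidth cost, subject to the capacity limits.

Open {F1, F2}; cheapest assignment that respects the capacities:
  F1 (cap 19, load 15): #1, #3, #4 — cost 8×6 + 4×6 + 3×14 = 114
  F2 (cap 10, load 8): #2 — cost 8×2 = 16
  Shipping 130, fixed 166 → total 296.
  Any other capacity-feasible assignment to {F1, F2} ships for at least 130.
Compare {F1, F3}: its best feasible assignment gives total 343.
Compare {F1, F2, F3}: its best feasible assignment gives total 369.
Every other set of open sites that can feasibly serve all demand totals ≥ 343 even under its best assignment. Minimum: 296.

296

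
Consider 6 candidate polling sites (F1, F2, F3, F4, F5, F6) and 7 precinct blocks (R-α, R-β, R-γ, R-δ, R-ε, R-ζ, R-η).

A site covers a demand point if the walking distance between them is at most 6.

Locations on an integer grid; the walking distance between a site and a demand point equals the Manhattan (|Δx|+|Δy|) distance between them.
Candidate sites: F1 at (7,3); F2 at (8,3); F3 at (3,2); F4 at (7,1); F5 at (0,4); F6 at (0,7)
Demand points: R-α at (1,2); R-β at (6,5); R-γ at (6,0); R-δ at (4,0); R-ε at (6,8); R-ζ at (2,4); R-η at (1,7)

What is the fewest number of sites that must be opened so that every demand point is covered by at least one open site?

Coverage sets (demand points within 6 of each site):
  F1: {R-β, R-γ, R-δ, R-ε, R-ζ}
  F2: {R-β, R-γ}
  F3: {R-α, R-β, R-γ, R-δ, R-ζ}
  F4: {R-β, R-γ, R-δ}
  F5: {R-α, R-ζ, R-η}
  F6: {R-α, R-ζ, R-η}
No single site covers all 7 demand points.
But {F1, F5} covers everything, so the minimum is 2.

2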